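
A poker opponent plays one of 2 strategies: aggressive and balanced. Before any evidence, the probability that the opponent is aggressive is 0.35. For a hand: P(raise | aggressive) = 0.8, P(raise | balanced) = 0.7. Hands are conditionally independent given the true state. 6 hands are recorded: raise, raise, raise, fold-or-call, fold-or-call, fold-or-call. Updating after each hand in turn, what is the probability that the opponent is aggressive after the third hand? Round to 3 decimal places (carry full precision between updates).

0.446

After 'raise': P(aggressive) = 0.8·0.3500 / (0.8·0.3500 + 0.7·0.6500) ≈ 0.3810
After 'raise': P(aggressive) = 0.8·0.3810 / (0.8·0.3810 + 0.7·0.6190) ≈ 0.4129
After 'raise': P(aggressive) = 0.8·0.4129 / (0.8·0.4129 + 0.7·0.5871) ≈ 0.4456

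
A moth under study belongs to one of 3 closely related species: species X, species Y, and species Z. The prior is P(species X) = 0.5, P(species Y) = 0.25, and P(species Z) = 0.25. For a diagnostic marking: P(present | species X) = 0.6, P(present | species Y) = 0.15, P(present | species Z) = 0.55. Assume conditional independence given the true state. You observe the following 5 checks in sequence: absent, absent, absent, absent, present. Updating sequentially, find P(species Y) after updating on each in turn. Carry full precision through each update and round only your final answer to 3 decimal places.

0.595

After 'absent': normaliser = 0.4·0.5000 + 0.85·0.2500 + 0.45·0.2500; P(species X) ≈ 0.3810, P(species Y) ≈ 0.4048, P(species Z) ≈ 0.2143
After 'absent': normaliser = 0.4·0.3810 + 0.85·0.4048 + 0.45·0.2143; P(species X) ≈ 0.2570, P(species Y) ≈ 0.5803, P(species Z) ≈ 0.1627
After 'absent': normaliser = 0.4·0.2570 + 0.85·0.5803 + 0.45·0.1627; P(species X) ≈ 0.1536, P(species Y) ≈ 0.7370, P(species Z) ≈ 0.1094
After 'absent': normaliser = 0.4·0.1536 + 0.85·0.7370 + 0.45·0.1094; P(species X) ≈ 0.0834, P(species Y) ≈ 0.8499, P(species Z) ≈ 0.0668
After 'present': normaliser = 0.6·0.0834 + 0.15·0.8499 + 0.55·0.0668; P(species X) ≈ 0.2335, P(species Y) ≈ 0.5951, P(species Z) ≈ 0.1714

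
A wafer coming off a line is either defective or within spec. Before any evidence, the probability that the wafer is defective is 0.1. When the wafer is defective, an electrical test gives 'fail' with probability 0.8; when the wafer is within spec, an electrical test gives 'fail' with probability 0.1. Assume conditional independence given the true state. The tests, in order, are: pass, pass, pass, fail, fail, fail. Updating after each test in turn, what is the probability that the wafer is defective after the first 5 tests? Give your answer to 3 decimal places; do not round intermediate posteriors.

Apply Bayes' rule sequentially, carrying P(defective) forward.
After 'pass': P(defective) = 0.2·0.1000 / (0.2·0.1000 + 0.9·0.9000) ≈ 0.0241
After 'pass': P(defective) = 0.2·0.0241 / (0.2·0.0241 + 0.9·0.9759) ≈ 0.0055
After 'pass': P(defective) = 0.2·0.0055 / (0.2·0.0055 + 0.9·0.9945) ≈ 0.0012
After 'fail': P(defective) = 0.8·0.0012 / (0.8·0.0012 + 0.1·0.9988) ≈ 0.0097
After 'fail': P(defective) = 0.8·0.0097 / (0.8·0.0097 + 0.1·0.9903) ≈ 0.0724

0.072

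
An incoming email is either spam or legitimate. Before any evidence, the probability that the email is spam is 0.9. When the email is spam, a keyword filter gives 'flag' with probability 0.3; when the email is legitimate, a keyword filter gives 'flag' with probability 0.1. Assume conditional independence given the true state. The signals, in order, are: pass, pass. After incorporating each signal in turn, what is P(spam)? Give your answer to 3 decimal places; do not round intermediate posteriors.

0.845

After 'pass': P(spam) = 0.7·0.9000 / (0.7·0.9000 + 0.9·0.1000) ≈ 0.8750
After 'pass': P(spam) = 0.7·0.8750 / (0.7·0.8750 + 0.9·0.1250) ≈ 0.8448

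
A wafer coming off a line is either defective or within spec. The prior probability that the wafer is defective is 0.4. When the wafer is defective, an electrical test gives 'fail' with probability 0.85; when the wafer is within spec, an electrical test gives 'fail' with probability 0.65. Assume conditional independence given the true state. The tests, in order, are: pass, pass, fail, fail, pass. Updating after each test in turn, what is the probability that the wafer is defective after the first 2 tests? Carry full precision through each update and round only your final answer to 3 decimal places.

0.109

Apply Bayes' rule sequentially, carrying P(defective) forward.
After 'pass': P(defective) = 0.15·0.4000 / (0.15·0.4000 + 0.35·0.6000) ≈ 0.2222
After 'pass': P(defective) = 0.15·0.2222 / (0.15·0.2222 + 0.35·0.7778) ≈ 0.1091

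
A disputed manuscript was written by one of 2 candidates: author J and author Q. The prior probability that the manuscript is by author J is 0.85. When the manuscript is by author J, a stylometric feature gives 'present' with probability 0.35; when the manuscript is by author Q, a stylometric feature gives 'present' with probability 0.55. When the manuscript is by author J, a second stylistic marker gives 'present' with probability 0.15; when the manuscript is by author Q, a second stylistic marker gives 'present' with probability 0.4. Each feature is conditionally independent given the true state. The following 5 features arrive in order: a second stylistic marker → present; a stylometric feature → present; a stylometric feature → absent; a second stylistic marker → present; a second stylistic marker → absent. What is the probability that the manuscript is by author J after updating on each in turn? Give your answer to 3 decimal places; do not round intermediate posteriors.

After a second stylistic marker='present': P(author J) = 0.15·0.8500 / (0.15·0.8500 + 0.4·0.1500) ≈ 0.6800
After a stylometric feature='present': P(author J) = 0.35·0.6800 / (0.35·0.6800 + 0.55·0.3200) ≈ 0.5749
After a stylometric feature='absent': P(author J) = 0.65·0.5749 / (0.65·0.5749 + 0.45·0.4251) ≈ 0.6614
After a second stylistic marker='present': P(author J) = 0.15·0.6614 / (0.15·0.6614 + 0.4·0.3386) ≈ 0.4228
After a second stylistic marker='absent': P(author J) = 0.85·0.4228 / (0.85·0.4228 + 0.6·0.5772) ≈ 0.5092

0.509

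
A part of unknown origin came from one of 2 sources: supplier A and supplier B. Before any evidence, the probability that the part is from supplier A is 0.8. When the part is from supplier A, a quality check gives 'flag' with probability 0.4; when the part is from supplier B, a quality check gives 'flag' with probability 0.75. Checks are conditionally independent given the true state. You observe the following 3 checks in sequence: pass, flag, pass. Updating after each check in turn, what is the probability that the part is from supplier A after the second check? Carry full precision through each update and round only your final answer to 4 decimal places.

After 'pass': P(supplier A) = 0.6·0.8000 / (0.6·0.8000 + 0.25·0.2000) ≈ 0.9057
After 'flag': P(supplier A) = 0.4·0.9057 / (0.4·0.9057 + 0.75·0.0943) ≈ 0.8366

0.8366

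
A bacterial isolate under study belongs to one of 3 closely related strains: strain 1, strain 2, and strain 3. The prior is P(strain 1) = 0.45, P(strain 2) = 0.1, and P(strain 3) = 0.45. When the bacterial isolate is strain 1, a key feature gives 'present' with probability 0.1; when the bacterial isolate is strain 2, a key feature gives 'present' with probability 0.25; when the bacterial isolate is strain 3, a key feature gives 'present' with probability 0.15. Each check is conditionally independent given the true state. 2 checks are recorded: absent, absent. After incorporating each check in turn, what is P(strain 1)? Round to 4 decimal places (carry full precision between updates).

0.4887

After 'absent': normaliser = 0.9·0.4500 + 0.75·0.1000 + 0.85·0.4500; P(strain 1) ≈ 0.4696, P(strain 2) ≈ 0.0870, P(strain 3) ≈ 0.4435
After 'absent': normaliser = 0.9·0.4696 + 0.75·0.0870 + 0.85·0.4435; P(strain 1) ≈ 0.4887, P(strain 2) ≈ 0.0754, P(strain 3) ≈ 0.4359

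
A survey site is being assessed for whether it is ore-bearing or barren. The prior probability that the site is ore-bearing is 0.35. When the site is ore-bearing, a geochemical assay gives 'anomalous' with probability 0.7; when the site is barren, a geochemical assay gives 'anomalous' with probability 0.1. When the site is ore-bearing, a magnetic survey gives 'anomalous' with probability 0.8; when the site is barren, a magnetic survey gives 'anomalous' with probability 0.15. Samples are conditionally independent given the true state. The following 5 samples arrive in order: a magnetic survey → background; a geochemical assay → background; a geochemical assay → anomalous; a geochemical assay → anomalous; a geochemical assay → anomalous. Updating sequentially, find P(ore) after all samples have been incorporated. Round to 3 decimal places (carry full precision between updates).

0.935

After a magnetic survey='background': P(ore) = 0.2·0.3500 / (0.2·0.3500 + 0.85·0.6500) ≈ 0.1124
After a geochemical assay='background': P(ore) = 0.3·0.1124 / (0.3·0.1124 + 0.9·0.8876) ≈ 0.0405
After a geochemical assay='anomalous': P(ore) = 0.7·0.0405 / (0.7·0.0405 + 0.1·0.9595) ≈ 0.2282
After a geochemical assay='anomalous': P(ore) = 0.7·0.2282 / (0.7·0.2282 + 0.1·0.7718) ≈ 0.6742
After a geochemical assay='anomalous': P(ore) = 0.7·0.6742 / (0.7·0.6742 + 0.1·0.3258) ≈ 0.9354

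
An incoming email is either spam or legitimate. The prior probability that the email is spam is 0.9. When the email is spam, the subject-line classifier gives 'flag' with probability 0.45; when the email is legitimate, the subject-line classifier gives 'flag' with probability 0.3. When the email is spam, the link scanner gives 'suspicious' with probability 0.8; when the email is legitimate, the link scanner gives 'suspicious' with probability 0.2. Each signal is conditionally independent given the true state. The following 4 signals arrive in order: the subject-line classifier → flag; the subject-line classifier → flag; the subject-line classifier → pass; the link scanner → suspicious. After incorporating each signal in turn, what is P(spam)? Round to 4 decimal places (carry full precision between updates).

Apply Bayes' rule sequentially, carrying P(spam) forward.
After the subject-line classifier='flag': P(spam) = 0.45·0.9000 / (0.45·0.9000 + 0.3·0.1000) ≈ 0.9310
After the subject-line classifier='flag': P(spam) = 0.45·0.9310 / (0.45·0.9310 + 0.3·0.0690) ≈ 0.9529
After the subject-line classifier='pass': P(spam) = 0.55·0.9529 / (0.55·0.9529 + 0.7·0.0471) ≈ 0.9409
After the link scanner='suspicious': P(spam) = 0.8·0.9409 / (0.8·0.9409 + 0.2·0.0591) ≈ 0.9845

0.9845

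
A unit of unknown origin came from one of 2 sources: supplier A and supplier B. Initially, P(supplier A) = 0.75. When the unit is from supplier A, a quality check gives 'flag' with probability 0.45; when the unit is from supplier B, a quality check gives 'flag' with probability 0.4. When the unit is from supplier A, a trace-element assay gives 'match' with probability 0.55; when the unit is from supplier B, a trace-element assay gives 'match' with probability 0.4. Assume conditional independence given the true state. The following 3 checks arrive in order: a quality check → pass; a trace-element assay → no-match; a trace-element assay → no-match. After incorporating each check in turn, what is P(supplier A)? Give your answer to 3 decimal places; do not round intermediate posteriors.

Apply Bayes' rule sequentially, carrying P(supplier A) forward.
After a quality check='pass': P(supplier A) = 0.55·0.7500 / (0.55·0.7500 + 0.6·0.2500) ≈ 0.7333
After a trace-element assay='no-match': P(supplier A) = 0.45·0.7333 / (0.45·0.7333 + 0.6·0.2667) ≈ 0.6735
After a trace-element assay='no-match': P(supplier A) = 0.45·0.6735 / (0.45·0.6735 + 0.6·0.3265) ≈ 0.6074

0.607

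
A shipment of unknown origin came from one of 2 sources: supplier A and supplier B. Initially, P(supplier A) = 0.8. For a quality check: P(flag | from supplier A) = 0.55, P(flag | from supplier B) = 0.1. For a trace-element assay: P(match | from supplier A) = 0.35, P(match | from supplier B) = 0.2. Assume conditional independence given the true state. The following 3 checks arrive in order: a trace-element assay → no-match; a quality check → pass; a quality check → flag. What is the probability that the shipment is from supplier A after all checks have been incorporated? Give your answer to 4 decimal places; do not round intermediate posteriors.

Apply Bayes' rule sequentially, carrying P(supplier A) forward.
After a trace-element assay='no-match': P(supplier A) = 0.65·0.8000 / (0.65·0.8000 + 0.8·0.2000) ≈ 0.7647
After a quality check='pass': P(supplier A) = 0.45·0.7647 / (0.45·0.7647 + 0.9·0.2353) ≈ 0.6190
After a quality check='flag': P(supplier A) = 0.55·0.6190 / (0.55·0.6190 + 0.1·0.3810) ≈ 0.8994

0.8994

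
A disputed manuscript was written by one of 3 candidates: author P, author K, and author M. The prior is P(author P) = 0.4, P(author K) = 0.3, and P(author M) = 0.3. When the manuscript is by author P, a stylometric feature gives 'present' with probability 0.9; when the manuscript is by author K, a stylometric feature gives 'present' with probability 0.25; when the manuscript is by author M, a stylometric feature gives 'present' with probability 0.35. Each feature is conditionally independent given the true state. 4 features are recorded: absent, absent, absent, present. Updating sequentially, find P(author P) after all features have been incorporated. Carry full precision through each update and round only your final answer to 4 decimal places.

0.0059

After 'absent': normaliser = 0.1·0.4000 + 0.75·0.3000 + 0.65·0.3000; P(author P) ≈ 0.0870, P(author K) ≈ 0.4891, P(author M) ≈ 0.4239
After 'absent': normaliser = 0.1·0.0870 + 0.75·0.4891 + 0.65·0.4239; P(author P) ≈ 0.0134, P(author K) ≈ 0.5634, P(author M) ≈ 0.4232
After 'absent': normaliser = 0.1·0.0134 + 0.75·0.5634 + 0.65·0.4232; P(author P) ≈ 0.0019, P(author K) ≈ 0.6045, P(author M) ≈ 0.3935
After 'present': normaliser = 0.9·0.0019 + 0.25·0.6045 + 0.35·0.3935; P(author P) ≈ 0.0059, P(author K) ≈ 0.5201, P(author M) ≈ 0.4740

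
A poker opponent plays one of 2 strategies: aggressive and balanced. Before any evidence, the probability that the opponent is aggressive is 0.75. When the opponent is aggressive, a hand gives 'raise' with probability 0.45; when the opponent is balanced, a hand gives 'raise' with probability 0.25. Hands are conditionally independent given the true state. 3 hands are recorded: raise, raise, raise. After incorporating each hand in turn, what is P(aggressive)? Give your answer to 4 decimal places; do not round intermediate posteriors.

Apply Bayes' rule sequentially, carrying P(aggressive) forward.
After 'raise': P(aggressive) = 0.45·0.7500 / (0.45·0.7500 + 0.25·0.2500) ≈ 0.8438
After 'raise': P(aggressive) = 0.45·0.8438 / (0.45·0.8438 + 0.25·0.1562) ≈ 0.9067
After 'raise': P(aggressive) = 0.45·0.9067 / (0.45·0.9067 + 0.25·0.0933) ≈ 0.9459

0.9459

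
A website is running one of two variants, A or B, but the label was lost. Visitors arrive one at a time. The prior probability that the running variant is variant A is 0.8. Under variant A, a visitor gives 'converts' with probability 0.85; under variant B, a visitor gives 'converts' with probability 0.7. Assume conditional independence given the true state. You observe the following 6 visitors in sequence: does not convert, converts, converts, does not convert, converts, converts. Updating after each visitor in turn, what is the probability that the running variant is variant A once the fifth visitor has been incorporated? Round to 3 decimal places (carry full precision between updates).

After 'does not convert': P(A) = 0.15·0.8000 / (0.15·0.8000 + 0.3·0.2000) ≈ 0.6667
After 'converts': P(A) = 0.85·0.6667 / (0.85·0.6667 + 0.7·0.3333) ≈ 0.7083
After 'converts': P(A) = 0.85·0.7083 / (0.85·0.7083 + 0.7·0.2917) ≈ 0.7468
After 'does not convert': P(A) = 0.15·0.7468 / (0.15·0.7468 + 0.3·0.2532) ≈ 0.5959
After 'converts': P(A) = 0.85·0.5959 / (0.85·0.5959 + 0.7·0.4041) ≈ 0.6416

0.642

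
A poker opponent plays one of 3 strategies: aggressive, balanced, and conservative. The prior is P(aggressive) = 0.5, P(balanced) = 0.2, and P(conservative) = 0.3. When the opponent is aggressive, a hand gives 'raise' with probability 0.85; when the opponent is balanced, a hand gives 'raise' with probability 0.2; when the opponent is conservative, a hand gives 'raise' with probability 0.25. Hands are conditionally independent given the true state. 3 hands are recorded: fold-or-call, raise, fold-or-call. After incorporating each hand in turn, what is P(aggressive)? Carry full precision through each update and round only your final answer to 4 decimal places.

0.1236

After 'fold-or-call': normaliser = 0.15·0.5000 + 0.8·0.2000 + 0.75·0.3000; P(aggressive) ≈ 0.1630, P(balanced) ≈ 0.3478, P(conservative) ≈ 0.4891
After 'raise': normaliser = 0.85·0.1630 + 0.2·0.3478 + 0.25·0.4891; P(aggressive) ≈ 0.4194, P(balanced) ≈ 0.2105, P(conservative) ≈ 0.3701
After 'fold-or-call': normaliser = 0.15·0.4194 + 0.8·0.2105 + 0.75·0.3701; P(aggressive) ≈ 0.1236, P(balanced) ≈ 0.3310, P(conservative) ≈ 0.5454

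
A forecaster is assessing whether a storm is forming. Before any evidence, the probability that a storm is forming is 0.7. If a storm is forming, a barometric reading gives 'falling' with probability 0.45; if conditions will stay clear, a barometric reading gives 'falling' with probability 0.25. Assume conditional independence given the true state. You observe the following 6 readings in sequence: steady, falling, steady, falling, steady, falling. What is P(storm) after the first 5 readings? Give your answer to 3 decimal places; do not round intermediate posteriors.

After 'steady': P(storm) = 0.55·0.7000 / (0.55·0.7000 + 0.75·0.3000) ≈ 0.6311
After 'falling': P(storm) = 0.45·0.6311 / (0.45·0.6311 + 0.25·0.3689) ≈ 0.7549
After 'steady': P(storm) = 0.55·0.7549 / (0.55·0.7549 + 0.75·0.2451) ≈ 0.6931
After 'falling': P(storm) = 0.45·0.6931 / (0.45·0.6931 + 0.25·0.3069) ≈ 0.8026
After 'steady': P(storm) = 0.55·0.8026 / (0.55·0.8026 + 0.75·0.1974) ≈ 0.7488

0.749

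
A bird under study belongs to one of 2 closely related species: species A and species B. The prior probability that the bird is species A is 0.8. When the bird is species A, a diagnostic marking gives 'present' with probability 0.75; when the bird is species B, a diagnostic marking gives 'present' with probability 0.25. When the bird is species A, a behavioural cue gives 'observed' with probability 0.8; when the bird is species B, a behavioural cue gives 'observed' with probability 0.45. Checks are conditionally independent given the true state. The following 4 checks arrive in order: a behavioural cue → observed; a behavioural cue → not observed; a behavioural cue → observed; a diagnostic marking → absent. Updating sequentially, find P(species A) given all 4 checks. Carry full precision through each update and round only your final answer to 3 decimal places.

0.605

Each posterior becomes the prior for the next update.
After a behavioural cue='observed': P(species A) = 0.8·0.8000 / (0.8·0.8000 + 0.45·0.2000) ≈ 0.8767
After a behavioural cue='not observed': P(species A) = 0.2·0.8767 / (0.2·0.8767 + 0.55·0.1233) ≈ 0.7211
After a behavioural cue='observed': P(species A) = 0.8·0.7211 / (0.8·0.7211 + 0.45·0.2789) ≈ 0.8213
After a diagnostic marking='absent': P(species A) = 0.25·0.8213 / (0.25·0.8213 + 0.75·0.1787) ≈ 0.6051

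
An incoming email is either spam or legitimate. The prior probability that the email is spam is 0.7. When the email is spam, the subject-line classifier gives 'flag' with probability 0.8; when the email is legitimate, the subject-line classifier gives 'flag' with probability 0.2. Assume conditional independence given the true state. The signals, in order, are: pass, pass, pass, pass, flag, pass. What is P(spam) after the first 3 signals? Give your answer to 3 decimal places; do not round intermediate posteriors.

0.035

After 'pass': P(spam) = 0.2·0.7000 / (0.2·0.7000 + 0.8·0.3000) ≈ 0.3684
After 'pass': P(spam) = 0.2·0.3684 / (0.2·0.3684 + 0.8·0.6316) ≈ 0.1273
After 'pass': P(spam) = 0.2·0.1273 / (0.2·0.1273 + 0.8·0.8727) ≈ 0.0352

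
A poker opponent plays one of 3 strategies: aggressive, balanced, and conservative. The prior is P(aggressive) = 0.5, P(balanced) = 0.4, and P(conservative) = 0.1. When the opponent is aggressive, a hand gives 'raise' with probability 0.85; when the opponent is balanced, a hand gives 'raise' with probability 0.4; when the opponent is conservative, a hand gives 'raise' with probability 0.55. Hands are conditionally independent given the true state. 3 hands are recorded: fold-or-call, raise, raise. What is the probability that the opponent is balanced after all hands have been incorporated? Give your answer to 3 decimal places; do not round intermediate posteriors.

After 'fold-or-call': normaliser = 0.15·0.5000 + 0.6·0.4000 + 0.45·0.1000; P(aggressive) ≈ 0.2083, P(balanced) ≈ 0.6667, P(conservative) ≈ 0.1250
After 'raise': normaliser = 0.85·0.2083 + 0.4·0.6667 + 0.55·0.1250; P(aggressive) ≈ 0.3455, P(balanced) ≈ 0.5203, P(conservative) ≈ 0.1341
After 'raise': normaliser = 0.85·0.3455 + 0.4·0.5203 + 0.55·0.1341; P(aggressive) ≈ 0.5102, P(balanced) ≈ 0.3616, P(conservative) ≈ 0.1282

0.362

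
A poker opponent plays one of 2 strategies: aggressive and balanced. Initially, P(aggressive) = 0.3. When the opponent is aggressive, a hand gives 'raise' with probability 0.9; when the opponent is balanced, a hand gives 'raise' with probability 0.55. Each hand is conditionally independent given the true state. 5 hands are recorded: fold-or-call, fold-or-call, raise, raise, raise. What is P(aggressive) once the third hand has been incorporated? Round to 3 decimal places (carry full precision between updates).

After 'fold-or-call': P(aggressive) = 0.1·0.3000 / (0.1·0.3000 + 0.45·0.7000) ≈ 0.0870
After 'fold-or-call': P(aggressive) = 0.1·0.0870 / (0.1·0.0870 + 0.45·0.9130) ≈ 0.0207
After 'raise': P(aggressive) = 0.9·0.0207 / (0.9·0.0207 + 0.55·0.9793) ≈ 0.0335

0.033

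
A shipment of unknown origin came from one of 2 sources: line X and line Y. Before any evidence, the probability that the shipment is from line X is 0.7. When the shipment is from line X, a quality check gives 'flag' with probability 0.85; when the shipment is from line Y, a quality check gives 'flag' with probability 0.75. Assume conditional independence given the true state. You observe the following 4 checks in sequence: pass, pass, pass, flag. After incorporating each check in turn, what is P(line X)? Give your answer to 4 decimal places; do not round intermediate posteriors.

After 'pass': P(line X) = 0.15·0.7000 / (0.15·0.7000 + 0.25·0.3000) ≈ 0.5833
After 'pass': P(line X) = 0.15·0.5833 / (0.15·0.5833 + 0.25·0.4167) ≈ 0.4565
After 'pass': P(line X) = 0.15·0.4565 / (0.15·0.4565 + 0.25·0.5435) ≈ 0.3351
After 'flag': P(line X) = 0.85·0.3351 / (0.85·0.3351 + 0.75·0.6649) ≈ 0.3635

0.3635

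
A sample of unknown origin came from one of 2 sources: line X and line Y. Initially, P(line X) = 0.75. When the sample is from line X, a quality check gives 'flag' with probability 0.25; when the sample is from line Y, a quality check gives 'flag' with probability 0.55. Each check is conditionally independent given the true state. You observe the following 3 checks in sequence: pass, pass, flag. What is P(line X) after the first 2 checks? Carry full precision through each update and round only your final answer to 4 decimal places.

0.8929

After 'pass': P(line X) = 0.75·0.7500 / (0.75·0.7500 + 0.45·0.2500) ≈ 0.8333
After 'pass': P(line X) = 0.75·0.8333 / (0.75·0.8333 + 0.45·0.1667) ≈ 0.8929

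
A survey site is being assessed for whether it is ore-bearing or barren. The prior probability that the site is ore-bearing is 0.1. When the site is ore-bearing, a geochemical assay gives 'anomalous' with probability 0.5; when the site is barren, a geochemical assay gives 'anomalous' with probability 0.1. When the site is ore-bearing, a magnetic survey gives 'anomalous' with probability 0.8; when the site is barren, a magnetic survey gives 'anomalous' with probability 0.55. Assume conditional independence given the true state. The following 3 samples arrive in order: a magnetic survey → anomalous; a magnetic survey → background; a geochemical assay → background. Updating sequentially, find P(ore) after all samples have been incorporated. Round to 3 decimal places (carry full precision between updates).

After a magnetic survey='anomalous': P(ore) = 0.8·0.1000 / (0.8·0.1000 + 0.55·0.9000) ≈ 0.1391
After a magnetic survey='background': P(ore) = 0.2·0.1391 / (0.2·0.1391 + 0.45·0.8609) ≈ 0.0670
After a geochemical assay='background': P(ore) = 0.5·0.0670 / (0.5·0.0670 + 0.9·0.9330) ≈ 0.0384

0.038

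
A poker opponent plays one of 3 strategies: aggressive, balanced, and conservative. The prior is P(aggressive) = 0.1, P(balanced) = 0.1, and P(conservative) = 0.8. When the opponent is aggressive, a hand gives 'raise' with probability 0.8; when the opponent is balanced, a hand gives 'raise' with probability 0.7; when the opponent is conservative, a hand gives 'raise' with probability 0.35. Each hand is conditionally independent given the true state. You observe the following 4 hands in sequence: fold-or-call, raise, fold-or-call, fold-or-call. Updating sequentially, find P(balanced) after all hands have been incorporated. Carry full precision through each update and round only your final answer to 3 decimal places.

After 'fold-or-call': normaliser = 0.2·0.1000 + 0.3·0.1000 + 0.65·0.8000; P(aggressive) ≈ 0.0351, P(balanced) ≈ 0.0526, P(conservative) ≈ 0.9123
After 'raise': normaliser = 0.8·0.0351 + 0.7·0.0526 + 0.35·0.9123; P(aggressive) ≈ 0.0731, P(balanced) ≈ 0.0959, P(conservative) ≈ 0.8311
After 'fold-or-call': normaliser = 0.2·0.0731 + 0.3·0.0959 + 0.65·0.8311; P(aggressive) ≈ 0.0250, P(balanced) ≈ 0.0493, P(conservative) ≈ 0.9257
After 'fold-or-call': normaliser = 0.2·0.0250 + 0.3·0.0493 + 0.65·0.9257; P(aggressive) ≈ 0.0081, P(balanced) ≈ 0.0238, P(conservative) ≈ 0.9681

0.024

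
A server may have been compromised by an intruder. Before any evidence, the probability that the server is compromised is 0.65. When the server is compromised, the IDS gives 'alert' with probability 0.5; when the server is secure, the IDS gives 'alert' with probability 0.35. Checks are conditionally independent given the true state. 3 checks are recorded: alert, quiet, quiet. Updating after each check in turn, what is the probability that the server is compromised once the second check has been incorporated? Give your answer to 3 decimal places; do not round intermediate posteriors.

Apply Bayes' rule sequentially, carrying P(compromised) forward.
After 'alert': P(compromised) = 0.5·0.6500 / (0.5·0.6500 + 0.35·0.3500) ≈ 0.7263
After 'quiet': P(compromised) = 0.5·0.7263 / (0.5·0.7263 + 0.65·0.2737) ≈ 0.6711

0.671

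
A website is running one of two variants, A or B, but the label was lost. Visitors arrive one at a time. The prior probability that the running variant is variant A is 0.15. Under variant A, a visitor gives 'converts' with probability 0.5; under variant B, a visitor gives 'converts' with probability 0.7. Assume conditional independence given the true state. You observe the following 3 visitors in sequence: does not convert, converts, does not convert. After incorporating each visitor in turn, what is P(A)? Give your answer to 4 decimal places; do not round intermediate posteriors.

Each posterior becomes the prior for the next update.
After 'does not convert': P(A) = 0.5·0.1500 / (0.5·0.1500 + 0.3·0.8500) ≈ 0.2273
After 'converts': P(A) = 0.5·0.2273 / (0.5·0.2273 + 0.7·0.7727) ≈ 0.1736
After 'does not convert': P(A) = 0.5·0.1736 / (0.5·0.1736 + 0.3·0.8264) ≈ 0.2593

0.2593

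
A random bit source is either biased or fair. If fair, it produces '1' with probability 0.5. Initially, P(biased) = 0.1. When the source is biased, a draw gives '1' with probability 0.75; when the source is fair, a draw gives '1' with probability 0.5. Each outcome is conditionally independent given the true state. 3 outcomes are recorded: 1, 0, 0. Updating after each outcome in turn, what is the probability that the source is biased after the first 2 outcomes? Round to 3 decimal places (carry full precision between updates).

After '1': P(biased) = 0.75·0.1000 / (0.75·0.1000 + 0.5·0.9000) ≈ 0.1429
After '0': P(biased) = 0.25·0.1429 / (0.25·0.1429 + 0.5·0.8571) ≈ 0.0769

0.077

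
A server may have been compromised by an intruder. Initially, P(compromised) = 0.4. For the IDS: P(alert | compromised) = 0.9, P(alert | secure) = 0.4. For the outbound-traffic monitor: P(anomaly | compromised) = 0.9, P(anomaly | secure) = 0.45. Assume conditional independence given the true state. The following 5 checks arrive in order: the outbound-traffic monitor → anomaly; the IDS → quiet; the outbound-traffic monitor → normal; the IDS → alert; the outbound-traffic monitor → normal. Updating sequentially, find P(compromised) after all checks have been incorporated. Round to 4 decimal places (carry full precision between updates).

0.0163

After the outbound-traffic monitor='anomaly': P(compromised) = 0.9·0.4000 / (0.9·0.4000 + 0.45·0.6000) ≈ 0.5714
After the IDS='quiet': P(compromised) = 0.1·0.5714 / (0.1·0.5714 + 0.6·0.4286) ≈ 0.1818
After the outbound-traffic monitor='normal': P(compromised) = 0.1·0.1818 / (0.1·0.1818 + 0.55·0.8182) ≈ 0.0388
After the IDS='alert': P(compromised) = 0.9·0.0388 / (0.9·0.0388 + 0.4·0.9612) ≈ 0.0833
After the outbound-traffic monitor='normal': P(compromised) = 0.1·0.0833 / (0.1·0.0833 + 0.55·0.9167) ≈ 0.0163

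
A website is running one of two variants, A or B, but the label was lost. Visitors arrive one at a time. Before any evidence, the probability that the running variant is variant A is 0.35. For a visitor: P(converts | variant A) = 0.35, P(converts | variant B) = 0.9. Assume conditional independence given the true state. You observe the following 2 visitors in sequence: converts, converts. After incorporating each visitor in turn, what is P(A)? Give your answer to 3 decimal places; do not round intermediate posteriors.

0.075

After 'converts': P(A) = 0.35·0.3500 / (0.35·0.3500 + 0.9·0.6500) ≈ 0.1731
After 'converts': P(A) = 0.35·0.1731 / (0.35·0.1731 + 0.9·0.8269) ≈ 0.0753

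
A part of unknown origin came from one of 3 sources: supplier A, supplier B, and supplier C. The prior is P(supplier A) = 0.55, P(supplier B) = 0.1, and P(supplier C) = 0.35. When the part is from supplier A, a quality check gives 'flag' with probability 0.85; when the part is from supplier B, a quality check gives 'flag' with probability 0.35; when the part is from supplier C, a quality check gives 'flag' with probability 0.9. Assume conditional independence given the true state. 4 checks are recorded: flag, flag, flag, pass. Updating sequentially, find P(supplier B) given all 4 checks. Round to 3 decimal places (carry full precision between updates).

0.035

After 'flag': normaliser = 0.85·0.5500 + 0.35·0.1000 + 0.9·0.3500; P(supplier A) ≈ 0.5719, P(supplier B) ≈ 0.0428, P(supplier C) ≈ 0.3853
After 'flag': normaliser = 0.85·0.5719 + 0.35·0.0428 + 0.9·0.3853; P(supplier A) ≈ 0.5733, P(supplier B) ≈ 0.0177, P(supplier C) ≈ 0.4090
After 'flag': normaliser = 0.85·0.5733 + 0.35·0.0177 + 0.9·0.4090; P(supplier A) ≈ 0.5656, P(supplier B) ≈ 0.0072, P(supplier C) ≈ 0.4272
After 'pass': normaliser = 0.15·0.5656 + 0.65·0.0072 + 0.1·0.4272; P(supplier A) ≈ 0.6416, P(supplier B) ≈ 0.0353, P(supplier C) ≈ 0.3231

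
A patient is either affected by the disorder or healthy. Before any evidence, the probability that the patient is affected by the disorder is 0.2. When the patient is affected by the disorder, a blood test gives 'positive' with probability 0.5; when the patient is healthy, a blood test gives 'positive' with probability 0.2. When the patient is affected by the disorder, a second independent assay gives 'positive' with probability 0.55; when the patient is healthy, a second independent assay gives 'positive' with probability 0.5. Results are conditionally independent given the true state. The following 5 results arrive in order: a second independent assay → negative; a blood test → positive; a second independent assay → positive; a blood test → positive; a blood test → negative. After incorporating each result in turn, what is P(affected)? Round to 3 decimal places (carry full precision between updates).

0.492

After a second independent assay='negative': P(affected) = 0.45·0.2000 / (0.45·0.2000 + 0.5·0.8000) ≈ 0.1837
After a blood test='positive': P(affected) = 0.5·0.1837 / (0.5·0.1837 + 0.2·0.8163) ≈ 0.3600
After a second independent assay='positive': P(affected) = 0.55·0.3600 / (0.55·0.3600 + 0.5·0.6400) ≈ 0.3822
After a blood test='positive': P(affected) = 0.5·0.3822 / (0.5·0.3822 + 0.2·0.6178) ≈ 0.6074
After a blood test='negative': P(affected) = 0.5·0.6074 / (0.5·0.6074 + 0.8·0.3926) ≈ 0.4916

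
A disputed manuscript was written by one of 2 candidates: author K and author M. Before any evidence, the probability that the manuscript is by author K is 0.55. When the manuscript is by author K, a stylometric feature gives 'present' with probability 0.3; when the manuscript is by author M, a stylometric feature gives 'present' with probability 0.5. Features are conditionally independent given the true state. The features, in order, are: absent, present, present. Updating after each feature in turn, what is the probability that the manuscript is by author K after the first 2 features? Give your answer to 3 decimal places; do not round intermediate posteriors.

After 'absent': P(author K) = 0.7·0.5500 / (0.7·0.5500 + 0.5·0.4500) ≈ 0.6311
After 'present': P(author K) = 0.3·0.6311 / (0.3·0.6311 + 0.5·0.3689) ≈ 0.5066

0.507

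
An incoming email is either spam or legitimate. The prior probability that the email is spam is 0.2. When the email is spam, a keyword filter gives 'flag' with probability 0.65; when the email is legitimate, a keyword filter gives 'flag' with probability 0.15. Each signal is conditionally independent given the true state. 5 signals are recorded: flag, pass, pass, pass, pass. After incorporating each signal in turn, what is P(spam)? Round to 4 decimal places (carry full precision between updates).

After 'flag': P(spam) = 0.65·0.2000 / (0.65·0.2000 + 0.15·0.8000) ≈ 0.5200
After 'pass': P(spam) = 0.35·0.5200 / (0.35·0.5200 + 0.85·0.4800) ≈ 0.3085
After 'pass': P(spam) = 0.35·0.3085 / (0.35·0.3085 + 0.85·0.6915) ≈ 0.1552
After 'pass': P(spam) = 0.35·0.1552 / (0.35·0.1552 + 0.85·0.8448) ≈ 0.0703
After 'pass': P(spam) = 0.35·0.0703 / (0.35·0.0703 + 0.85·0.9297) ≈ 0.0302

0.0302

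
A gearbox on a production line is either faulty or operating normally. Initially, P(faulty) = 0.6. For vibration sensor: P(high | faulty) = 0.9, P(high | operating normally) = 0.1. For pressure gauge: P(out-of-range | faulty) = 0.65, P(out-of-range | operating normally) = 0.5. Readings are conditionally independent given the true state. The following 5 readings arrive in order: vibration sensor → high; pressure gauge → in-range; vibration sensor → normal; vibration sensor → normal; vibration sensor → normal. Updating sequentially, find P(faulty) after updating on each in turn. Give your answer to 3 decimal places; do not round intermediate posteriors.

0.013

After vibration sensor='high': P(faulty) = 0.9·0.6000 / (0.9·0.6000 + 0.1·0.4000) ≈ 0.9310
After pressure gauge='in-range': P(faulty) = 0.35·0.9310 / (0.35·0.9310 + 0.5·0.0690) ≈ 0.9043
After vibration sensor='normal': P(faulty) = 0.1·0.9043 / (0.1·0.9043 + 0.9·0.0957) ≈ 0.5122
After vibration sensor='normal': P(faulty) = 0.1·0.5122 / (0.1·0.5122 + 0.9·0.4878) ≈ 0.1045
After vibration sensor='normal': P(faulty) = 0.1·0.1045 / (0.1·0.1045 + 0.9·0.8955) ≈ 0.0128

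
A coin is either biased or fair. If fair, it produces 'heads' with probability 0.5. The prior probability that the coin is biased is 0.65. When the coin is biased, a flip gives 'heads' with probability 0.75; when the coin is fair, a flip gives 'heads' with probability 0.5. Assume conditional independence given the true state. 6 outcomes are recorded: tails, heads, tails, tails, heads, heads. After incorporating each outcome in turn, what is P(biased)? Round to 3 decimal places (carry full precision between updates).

Each posterior becomes the prior for the next update.
After 'tails': P(biased) = 0.25·0.6500 / (0.25·0.6500 + 0.5·0.3500) ≈ 0.4815
After 'heads': P(biased) = 0.75·0.4815 / (0.75·0.4815 + 0.5·0.5185) ≈ 0.5821
After 'tails': P(biased) = 0.25·0.5821 / (0.25·0.5821 + 0.5·0.4179) ≈ 0.4105
After 'tails': P(biased) = 0.25·0.4105 / (0.25·0.4105 + 0.5·0.5895) ≈ 0.2583
After 'heads': P(biased) = 0.75·0.2583 / (0.75·0.2583 + 0.5·0.7417) ≈ 0.3431
After 'heads': P(biased) = 0.75·0.3431 / (0.75·0.3431 + 0.5·0.6569) ≈ 0.4393

0.439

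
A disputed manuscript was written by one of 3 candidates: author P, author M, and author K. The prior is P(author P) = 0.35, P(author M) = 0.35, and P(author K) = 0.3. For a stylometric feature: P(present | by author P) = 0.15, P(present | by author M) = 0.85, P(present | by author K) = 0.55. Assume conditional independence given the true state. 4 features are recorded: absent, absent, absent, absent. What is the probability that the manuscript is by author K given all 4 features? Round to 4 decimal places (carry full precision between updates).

Each posterior becomes the prior for the next update.
After 'absent': normaliser = 0.85·0.3500 + 0.15·0.3500 + 0.45·0.3000; P(author P) ≈ 0.6134, P(author M) ≈ 0.1082, P(author K) ≈ 0.2784
After 'absent': normaliser = 0.85·0.6134 + 0.15·0.1082 + 0.45·0.2784; P(author P) ≈ 0.7865, P(author M) ≈ 0.0245, P(author K) ≈ 0.1890
After 'absent': normaliser = 0.85·0.7865 + 0.15·0.0245 + 0.45·0.1890; P(author P) ≈ 0.8829, P(author M) ≈ 0.0049, P(author K) ≈ 0.1123
After 'absent': normaliser = 0.85·0.8829 + 0.15·0.0049 + 0.45·0.1123; P(author P) ≈ 0.9361, P(author M) ≈ 0.0009, P(author K) ≈ 0.0630

0.0630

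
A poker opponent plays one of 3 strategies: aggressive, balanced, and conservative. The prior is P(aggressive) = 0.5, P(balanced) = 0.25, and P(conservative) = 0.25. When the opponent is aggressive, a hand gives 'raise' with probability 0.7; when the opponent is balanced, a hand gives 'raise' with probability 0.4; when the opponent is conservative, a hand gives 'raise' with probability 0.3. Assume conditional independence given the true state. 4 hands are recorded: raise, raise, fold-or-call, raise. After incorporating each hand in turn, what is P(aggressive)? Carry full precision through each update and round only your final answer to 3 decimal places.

0.782

After 'raise': normaliser = 0.7·0.5000 + 0.4·0.2500 + 0.3·0.2500; P(aggressive) ≈ 0.6667, P(balanced) ≈ 0.1905, P(conservative) ≈ 0.1429
After 'raise': normaliser = 0.7·0.6667 + 0.4·0.1905 + 0.3·0.1429; P(aggressive) ≈ 0.7967, P(balanced) ≈ 0.1301, P(conservative) ≈ 0.0732
After 'fold-or-call': normaliser = 0.3·0.7967 + 0.6·0.1301 + 0.7·0.0732; P(aggressive) ≈ 0.6490, P(balanced) ≈ 0.2119, P(conservative) ≈ 0.1391
After 'raise': normaliser = 0.7·0.6490 + 0.4·0.2119 + 0.3·0.1391; P(aggressive) ≈ 0.7822, P(balanced) ≈ 0.1460, P(conservative) ≈ 0.0718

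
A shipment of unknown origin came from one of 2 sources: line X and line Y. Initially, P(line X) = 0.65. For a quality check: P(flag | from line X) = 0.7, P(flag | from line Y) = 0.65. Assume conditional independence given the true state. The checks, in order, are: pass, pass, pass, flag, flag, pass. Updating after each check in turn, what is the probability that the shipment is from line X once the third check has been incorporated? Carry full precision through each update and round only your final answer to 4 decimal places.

After 'pass': P(line X) = 0.3·0.6500 / (0.3·0.6500 + 0.35·0.3500) ≈ 0.6142
After 'pass': P(line X) = 0.3·0.6142 / (0.3·0.6142 + 0.35·0.3858) ≈ 0.5771
After 'pass': P(line X) = 0.3·0.5771 / (0.3·0.5771 + 0.35·0.4229) ≈ 0.5391

0.5391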